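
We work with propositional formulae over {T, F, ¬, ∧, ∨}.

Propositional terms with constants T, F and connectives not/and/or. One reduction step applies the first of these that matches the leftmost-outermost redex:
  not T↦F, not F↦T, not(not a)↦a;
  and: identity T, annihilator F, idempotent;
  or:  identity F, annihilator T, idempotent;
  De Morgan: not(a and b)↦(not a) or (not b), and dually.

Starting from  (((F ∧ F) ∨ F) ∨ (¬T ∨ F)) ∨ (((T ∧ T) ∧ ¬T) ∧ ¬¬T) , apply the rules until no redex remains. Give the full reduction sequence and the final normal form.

Answer: normal form = F  (in 10 steps)

Working:
  start: (((F ∧ F) ∨ F) ∨ (¬T ∨ F)) ∨ (((T ∧ T) ∧ ¬T) ∧ ¬¬T)
  step 1: ((F ∧ F) ∨ (¬T ∨ F)) ∨ (((T ∧ T) ∧ ¬T) ∧ ¬¬T)
  step 2: (F ∨ (¬T ∨ F)) ∨ (((T ∧ T) ∧ ¬T) ∧ ¬¬T)
  step 3: (¬T ∨ F) ∨ (((T ∧ T) ∧ ¬T) ∧ ¬¬T)
  step 4: ¬T ∨ (((T ∧ T) ∧ ¬T) ∧ ¬¬T)
  step 5: F ∨ (((T ∧ T) ∧ ¬T) ∧ ¬¬T)
  step 6: ((T ∧ T) ∧ ¬T) ∧ ¬¬T
  step 7: (T ∧ ¬T) ∧ ¬¬T
  step 8: ¬T ∧ ¬¬T
  step 9: F ∧ ¬¬T
  step 10: F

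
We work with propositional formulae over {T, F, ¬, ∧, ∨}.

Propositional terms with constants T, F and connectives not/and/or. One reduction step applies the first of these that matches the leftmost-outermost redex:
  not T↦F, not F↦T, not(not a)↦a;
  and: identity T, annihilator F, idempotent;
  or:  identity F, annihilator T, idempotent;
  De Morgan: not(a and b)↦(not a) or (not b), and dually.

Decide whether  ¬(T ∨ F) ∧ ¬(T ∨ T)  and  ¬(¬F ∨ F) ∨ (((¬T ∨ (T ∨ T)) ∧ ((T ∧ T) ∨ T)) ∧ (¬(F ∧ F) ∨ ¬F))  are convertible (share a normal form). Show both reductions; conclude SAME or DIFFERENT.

Answer: DIFFERENT — A ⇓ F, B ⇓ T

Derivation:
Term A:
  start: ¬(T ∨ F) ∧ ¬(T ∨ T)
  [1] (¬T ∧ ¬F) ∧ ¬(T ∨ T)
  [2] (F ∧ ¬F) ∧ ¬(T ∨ T)
  [3] F ∧ ¬(T ∨ T)
  [4] F

Term B:
  start: ¬(¬F ∨ F) ∨ (((¬T ∨ (T ∨ T)) ∧ ((T ∧ T) ∨ T)) ∧ (¬(F ∧ F) ∨ ¬F))
  [1] (¬¬F ∧ ¬F) ∨ (((¬T ∨ (T ∨ T)) ∧ ((T ∧ T) ∨ T)) ∧ (¬(F ∧ F) ∨ ¬F))
  [2] (F ∧ ¬F) ∨ (((¬T ∨ (T ∨ T)) ∧ ((T ∧ T) ∨ T)) ∧ (¬(F ∧ F) ∨ ¬F))
  [3] F ∨ (((¬T ∨ (T ∨ T)) ∧ ((T ∧ T) ∨ T)) ∧ (¬(F ∧ F) ∨ ¬F))
  [4] ((¬T ∨ (T ∨ T)) ∧ ((T ∧ T) ∨ T)) ∧ (¬(F ∧ F) ∨ ¬F)
  [5] ((F ∨ (T ∨ T)) ∧ ((T ∧ T) ∨ T)) ∧ (¬(F ∧ F) ∨ ¬F)
  [6] ((T ∨ T) ∧ ((T ∧ T) ∨ T)) ∧ (¬(F ∧ F) ∨ ¬F)
  [7] (T ∧ ((T ∧ T) ∨ T)) ∧ (¬(F ∧ F) ∨ ¬F)
  [8] ((T ∧ T) ∨ T) ∧ (¬(F ∧ F) ∨ ¬F)
  [9] T ∧ (¬(F ∧ F) ∨ ¬F)
  [10] ¬(F ∧ F) ∨ ¬F
  [11] (¬F ∨ ¬F) ∨ ¬F
  [12] ¬F ∨ ¬F
  [13] ¬F
  [14] T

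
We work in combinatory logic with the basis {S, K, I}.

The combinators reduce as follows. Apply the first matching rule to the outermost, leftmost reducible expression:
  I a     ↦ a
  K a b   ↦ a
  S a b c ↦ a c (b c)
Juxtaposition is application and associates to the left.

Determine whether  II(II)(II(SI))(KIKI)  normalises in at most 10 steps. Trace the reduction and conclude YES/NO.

  start: II(II)(II(SI))(KIKI)
  step 1: I(II)(II(SI))(KIKI)
  step 2: II(II(SI))(KIKI)
  step 3: I(II(SI))(KIKI)
  step 4: II(SI)(KIKI)
  step 5: I(SI)(KIKI)
  step 6: SI(KIKI)
  step 7: SI(II)
  step 8: SII

Answer: YES — reaches normal form SII in 8 ≤ 10 steps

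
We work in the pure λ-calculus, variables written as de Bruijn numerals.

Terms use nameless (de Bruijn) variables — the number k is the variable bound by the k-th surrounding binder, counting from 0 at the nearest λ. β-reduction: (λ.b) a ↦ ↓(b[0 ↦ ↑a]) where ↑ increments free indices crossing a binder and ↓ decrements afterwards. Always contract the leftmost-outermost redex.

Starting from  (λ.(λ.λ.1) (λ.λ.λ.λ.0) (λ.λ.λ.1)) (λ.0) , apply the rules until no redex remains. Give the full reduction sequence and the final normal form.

  start: (λ.(λ.λ.1) (λ.λ.λ.λ.0) (λ.λ.λ.1)) (λ.0)
  →1  (λ.λ.1) (λ.λ.λ.λ.0) (λ.λ.λ.1)
  →2  (λ.λ.λ.λ.λ.0) (λ.λ.λ.1)
  →3  λ.λ.λ.λ.0

Answer: normal form = λ.λ.λ.λ.0  (in 3 steps)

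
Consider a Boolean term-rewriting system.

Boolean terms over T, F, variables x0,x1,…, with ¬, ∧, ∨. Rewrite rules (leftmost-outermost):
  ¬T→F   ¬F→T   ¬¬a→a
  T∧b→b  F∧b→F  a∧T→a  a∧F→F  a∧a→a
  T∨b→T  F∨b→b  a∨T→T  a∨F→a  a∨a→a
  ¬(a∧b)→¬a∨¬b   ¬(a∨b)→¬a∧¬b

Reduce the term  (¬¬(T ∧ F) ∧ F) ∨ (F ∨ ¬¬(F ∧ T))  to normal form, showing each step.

Answer: normal form = F  (in 5 steps)

Working:
  start: (¬¬(T ∧ F) ∧ F) ∨ (F ∨ ¬¬(F ∧ T))
  →1  F ∨ (F ∨ ¬¬(F ∧ T))
  →2  F ∨ ¬¬(F ∧ T)
  →3  ¬¬(F ∧ T)
  →4  F ∧ T
  →5  F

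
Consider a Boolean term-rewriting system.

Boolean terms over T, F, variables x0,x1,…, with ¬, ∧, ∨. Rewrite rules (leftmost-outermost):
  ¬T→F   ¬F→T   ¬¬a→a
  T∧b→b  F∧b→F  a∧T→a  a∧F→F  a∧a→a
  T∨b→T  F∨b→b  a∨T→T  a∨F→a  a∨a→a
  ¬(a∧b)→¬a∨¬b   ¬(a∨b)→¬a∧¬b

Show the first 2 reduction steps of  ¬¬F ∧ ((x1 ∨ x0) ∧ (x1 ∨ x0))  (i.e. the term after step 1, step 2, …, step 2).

Answer: after 2 steps: F

Working:
  start: ¬¬F ∧ ((x1 ∨ x0) ∧ (x1 ∨ x0))
  step 1: F ∧ ((x1 ∨ x0) ∧ (x1 ∨ x0))
  step 2: F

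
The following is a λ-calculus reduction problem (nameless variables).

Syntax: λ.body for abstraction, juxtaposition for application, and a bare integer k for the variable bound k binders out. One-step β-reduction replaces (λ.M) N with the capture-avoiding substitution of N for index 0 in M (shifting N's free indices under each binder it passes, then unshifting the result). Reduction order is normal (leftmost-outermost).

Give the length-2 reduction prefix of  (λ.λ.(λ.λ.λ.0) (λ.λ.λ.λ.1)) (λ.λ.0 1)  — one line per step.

Answer: after 2 steps: λ.λ.λ.0

Working:
  start: (λ.λ.(λ.λ.λ.0) (λ.λ.λ.λ.1)) (λ.λ.0 1)
  [1] λ.(λ.λ.λ.0) (λ.λ.λ.λ.1)
  [2] λ.λ.λ.0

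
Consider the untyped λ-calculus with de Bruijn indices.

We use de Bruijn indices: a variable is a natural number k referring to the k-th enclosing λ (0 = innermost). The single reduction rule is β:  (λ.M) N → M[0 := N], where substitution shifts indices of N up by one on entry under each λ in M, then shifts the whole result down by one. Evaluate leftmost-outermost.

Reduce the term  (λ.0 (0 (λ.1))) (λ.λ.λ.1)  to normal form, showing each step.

Answer: normal form = λ.λ.1  (in 2 steps)

Reduction:
  start: (λ.0 (0 (λ.1))) (λ.λ.λ.1)
  [1] (λ.λ.λ.1) ((λ.λ.λ.1) (λ.λ.λ.λ.1))
  [2] λ.λ.1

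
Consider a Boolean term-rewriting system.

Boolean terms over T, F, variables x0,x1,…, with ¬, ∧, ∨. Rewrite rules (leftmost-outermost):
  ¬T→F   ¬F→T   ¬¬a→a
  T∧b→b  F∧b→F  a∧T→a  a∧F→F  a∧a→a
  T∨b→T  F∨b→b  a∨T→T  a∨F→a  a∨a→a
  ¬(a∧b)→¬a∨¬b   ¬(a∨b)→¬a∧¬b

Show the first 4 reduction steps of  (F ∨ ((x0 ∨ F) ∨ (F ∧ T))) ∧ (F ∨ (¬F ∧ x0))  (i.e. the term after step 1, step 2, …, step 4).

  start: (F ∨ ((x0 ∨ F) ∨ (F ∧ T))) ∧ (F ∨ (¬F ∧ x0))
  →1  ((x0 ∨ F) ∨ (F ∧ T)) ∧ (F ∨ (¬F ∧ x0))
  →2  (x0 ∨ (F ∧ T)) ∧ (F ∨ (¬F ∧ x0))
  →3  (x0 ∨ F) ∧ (F ∨ (¬F ∧ x0))
  →4  x0 ∧ (F ∨ (¬F ∧ x0))

Answer: after 4 steps: x0 ∧ (F ∨ (¬F ∧ x0))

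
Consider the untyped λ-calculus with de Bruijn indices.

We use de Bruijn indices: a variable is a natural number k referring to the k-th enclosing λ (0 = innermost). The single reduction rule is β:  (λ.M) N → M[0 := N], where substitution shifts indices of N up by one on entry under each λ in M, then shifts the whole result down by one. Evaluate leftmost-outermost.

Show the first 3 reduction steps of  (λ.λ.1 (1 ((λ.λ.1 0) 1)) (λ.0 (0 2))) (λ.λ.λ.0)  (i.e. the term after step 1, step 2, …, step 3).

Answer: after 3 steps: λ.λ.0

Working:
  start: (λ.λ.1 (1 ((λ.λ.1 0) 1)) (λ.0 (0 2))) (λ.λ.λ.0)
  step 1: λ.(λ.λ.λ.0) ((λ.λ.λ.0) ((λ.λ.1 0) (λ.λ.λ.0))) (λ.0 (0 (λ.λ.λ.0)))
  step 2: λ.(λ.λ.0) (λ.0 (0 (λ.λ.λ.0)))
  step 3: λ.λ.0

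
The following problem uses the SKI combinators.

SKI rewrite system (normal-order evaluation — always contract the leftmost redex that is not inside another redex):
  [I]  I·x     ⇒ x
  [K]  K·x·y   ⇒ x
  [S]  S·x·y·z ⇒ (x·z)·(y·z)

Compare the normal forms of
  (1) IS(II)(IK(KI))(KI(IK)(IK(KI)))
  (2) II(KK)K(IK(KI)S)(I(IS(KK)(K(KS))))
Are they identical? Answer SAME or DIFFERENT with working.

Term A:
  start: IS(II)(IK(KI))(KI(IK)(IK(KI)))
  [1] S(II)(IK(KI))(KI(IK)(IK(KI)))
  [2] II(KI(IK)(IK(KI)))(IK(KI)(KI(IK)(IK(KI))))
  [3] I(KI(IK)(IK(KI)))(IK(KI)(KI(IK)(IK(KI))))
  [4] KI(IK)(IK(KI))(IK(KI)(KI(IK)(IK(KI))))
  [5] I(IK(KI))(IK(KI)(KI(IK)(IK(KI))))
  [6] IK(KI)(IK(KI)(KI(IK)(IK(KI))))
  [7] K(KI)(IK(KI)(KI(IK)(IK(KI))))
  [8] KI

Term B:
  start: II(KK)K(IK(KI)S)(I(IS(KK)(K(KS))))
  [1] I(KK)K(IK(KI)S)(I(IS(KK)(K(KS))))
  [2] KKK(IK(KI)S)(I(IS(KK)(K(KS))))
  [3] K(IK(KI)S)(I(IS(KK)(K(KS))))
  [4] IK(KI)S
  [5] K(KI)S
  [6] KI

Answer: SAME — A ⇓ KI, B ⇓ KI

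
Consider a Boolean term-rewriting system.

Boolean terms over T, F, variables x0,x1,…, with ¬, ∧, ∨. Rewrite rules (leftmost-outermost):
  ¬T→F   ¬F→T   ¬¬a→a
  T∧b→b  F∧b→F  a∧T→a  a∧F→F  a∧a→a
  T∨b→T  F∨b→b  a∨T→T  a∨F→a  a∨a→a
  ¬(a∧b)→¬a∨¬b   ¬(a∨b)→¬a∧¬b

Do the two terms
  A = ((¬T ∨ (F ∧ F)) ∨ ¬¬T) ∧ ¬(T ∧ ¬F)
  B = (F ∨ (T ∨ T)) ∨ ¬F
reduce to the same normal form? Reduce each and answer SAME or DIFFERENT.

Answer: DIFFERENT — A ⇓ F, B ⇓ T

Reduction:
Term A:
  start: ((¬T ∨ (F ∧ F)) ∨ ¬¬T) ∧ ¬(T ∧ ¬F)
  [1] ((F ∨ (F ∧ F)) ∨ ¬¬T) ∧ ¬(T ∧ ¬F)
  [2] ((F ∧ F) ∨ ¬¬T) ∧ ¬(T ∧ ¬F)
  [3] (F ∨ ¬¬T) ∧ ¬(T ∧ ¬F)
  [4] ¬¬T ∧ ¬(T ∧ ¬F)
  [5] T ∧ ¬(T ∧ ¬F)
  [6] ¬(T ∧ ¬F)
  [7] ¬T ∨ ¬¬F
  [8] F ∨ ¬¬F
  [9] ¬¬F
  [10] F

Term B:
  start: (F ∨ (T ∨ T)) ∨ ¬F
  [1] (T ∨ T) ∨ ¬F
  [2] T ∨ ¬F
  [3] T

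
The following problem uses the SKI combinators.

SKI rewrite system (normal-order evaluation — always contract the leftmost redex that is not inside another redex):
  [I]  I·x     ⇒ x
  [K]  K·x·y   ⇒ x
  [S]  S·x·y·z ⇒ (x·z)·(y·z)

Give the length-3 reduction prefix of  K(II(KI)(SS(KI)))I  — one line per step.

  start: K(II(KI)(SS(KI)))I
  →1  II(KI)(SS(KI))
  →2  I(KI)(SS(KI))
  →3  KI(SS(KI))

Answer: after 3 steps: KI(SS(KI))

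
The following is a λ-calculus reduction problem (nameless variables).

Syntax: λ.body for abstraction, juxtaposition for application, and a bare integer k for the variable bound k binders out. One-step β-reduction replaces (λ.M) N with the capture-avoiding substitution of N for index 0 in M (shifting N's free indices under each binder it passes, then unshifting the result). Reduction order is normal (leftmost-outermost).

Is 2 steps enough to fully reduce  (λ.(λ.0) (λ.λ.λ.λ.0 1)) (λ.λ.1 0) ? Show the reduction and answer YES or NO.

Answer: YES — reaches normal form λ.λ.λ.λ.0 1 in 2 ≤ 2 steps

Reduction:
  start: (λ.(λ.0) (λ.λ.λ.λ.0 1)) (λ.λ.1 0)
  →1  (λ.0) (λ.λ.λ.λ.0 1)
  →2  λ.λ.λ.λ.0 1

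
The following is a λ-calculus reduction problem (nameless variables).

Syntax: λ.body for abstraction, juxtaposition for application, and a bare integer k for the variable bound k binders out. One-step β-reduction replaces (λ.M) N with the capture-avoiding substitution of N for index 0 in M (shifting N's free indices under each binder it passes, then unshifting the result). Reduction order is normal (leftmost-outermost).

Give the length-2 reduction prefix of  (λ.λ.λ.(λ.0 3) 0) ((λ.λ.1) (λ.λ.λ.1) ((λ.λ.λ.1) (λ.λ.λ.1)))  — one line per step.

Answer: after 2 steps: λ.λ.0 ((λ.λ.1) (λ.λ.λ.1) ((λ.λ.λ.1) (λ.λ.λ.1)))

Reduction:
  start: (λ.λ.λ.(λ.0 3) 0) ((λ.λ.1) (λ.λ.λ.1) ((λ.λ.λ.1) (λ.λ.λ.1)))
  [1] λ.λ.(λ.0 ((λ.λ.1) (λ.λ.λ.1) ((λ.λ.λ.1) (λ.λ.λ.1)))) 0
  [2] λ.λ.0 ((λ.λ.1) (λ.λ.λ.1) ((λ.λ.λ.1) (λ.λ.λ.1)))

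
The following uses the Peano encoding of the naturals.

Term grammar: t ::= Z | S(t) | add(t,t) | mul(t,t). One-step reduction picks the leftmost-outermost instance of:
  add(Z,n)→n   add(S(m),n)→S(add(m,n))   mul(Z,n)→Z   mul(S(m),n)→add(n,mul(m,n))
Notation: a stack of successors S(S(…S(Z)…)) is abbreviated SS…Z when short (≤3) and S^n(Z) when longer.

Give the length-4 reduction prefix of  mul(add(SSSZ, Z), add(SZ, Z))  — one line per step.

Answer: after 4 steps: S(add(add(Z, Z), mul(add(SSZ, Z), add(SZ, Z))))

Reduction:
  start: mul(add(SSSZ, Z), add(SZ, Z))
  [1] mul(S(add(SSZ, Z)), add(SZ, Z))
  [2] add(add(SZ, Z), mul(add(SSZ, Z), add(SZ, Z)))
  [3] add(S(add(Z, Z)), mul(add(SSZ, Z), add(SZ, Z)))
  [4] S(add(add(Z, Z), mul(add(SSZ, Z), add(SZ, Z))))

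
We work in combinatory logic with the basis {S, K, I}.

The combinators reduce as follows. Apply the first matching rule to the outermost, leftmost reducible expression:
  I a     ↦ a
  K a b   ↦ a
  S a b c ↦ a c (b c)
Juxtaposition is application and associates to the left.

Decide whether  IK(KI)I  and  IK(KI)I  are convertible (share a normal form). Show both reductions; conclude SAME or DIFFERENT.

Answer: SAME — A ⇓ KI, B ⇓ KI

Derivation:
Term A:
  start: IK(KI)I
  [1] K(KI)I
  [2] KI

Term B:
  start: IK(KI)I
  [1] K(KI)I
  [2] KI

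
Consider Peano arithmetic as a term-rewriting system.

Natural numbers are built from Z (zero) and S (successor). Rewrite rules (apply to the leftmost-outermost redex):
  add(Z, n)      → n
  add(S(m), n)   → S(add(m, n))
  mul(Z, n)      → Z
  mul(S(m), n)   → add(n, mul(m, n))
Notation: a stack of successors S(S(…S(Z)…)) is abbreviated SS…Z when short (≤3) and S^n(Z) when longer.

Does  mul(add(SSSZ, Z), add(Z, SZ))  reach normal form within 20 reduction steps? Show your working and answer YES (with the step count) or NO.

  start: mul(add(SSSZ, Z), add(Z, SZ))
  [1] mul(S(add(SSZ, Z)), add(Z, SZ))
  [2] add(add(Z, SZ), mul(add(SSZ, Z), add(Z, SZ)))
  [3] add(SZ, mul(add(SSZ, Z), add(Z, SZ)))
  [4] S(add(Z, mul(add(SSZ, Z), add(Z, SZ))))
  [5] S(mul(add(SSZ, Z), add(Z, SZ)))
  [6] S(mul(S(add(SZ, Z)), add(Z, SZ)))
  [7] S(add(add(Z, SZ), mul(add(SZ, Z), add(Z, SZ))))
  [8] S(add(SZ, mul(add(SZ, Z), add(Z, SZ))))
  [9] S(S(add(Z, mul(add(SZ, Z), add(Z, SZ)))))
  [10] S(S(mul(add(SZ, Z), add(Z, SZ))))
  [11] S(S(mul(S(add(Z, Z)), add(Z, SZ))))
  [12] S(S(add(add(Z, SZ), mul(add(Z, Z), add(Z, SZ)))))
  [13] S(S(add(SZ, mul(add(Z, Z), add(Z, SZ)))))
  [14] S(S(S(add(Z, mul(add(Z, Z), add(Z, SZ))))))
  [15] S(S(S(mul(add(Z, Z), add(Z, SZ)))))
  [16] S(S(S(mul(Z, add(Z, SZ)))))
  [17] SSSZ

Answer: YES — reaches normal form SSSZ in 17 ≤ 20 steps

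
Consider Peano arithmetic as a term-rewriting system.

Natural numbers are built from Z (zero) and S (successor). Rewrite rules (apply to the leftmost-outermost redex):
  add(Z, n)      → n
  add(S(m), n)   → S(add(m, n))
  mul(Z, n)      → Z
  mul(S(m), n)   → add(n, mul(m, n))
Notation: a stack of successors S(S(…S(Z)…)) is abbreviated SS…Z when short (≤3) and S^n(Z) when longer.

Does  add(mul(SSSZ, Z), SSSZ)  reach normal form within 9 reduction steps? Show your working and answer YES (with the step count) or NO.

  start: add(mul(SSSZ, Z), SSSZ)
  →1  add(add(Z, mul(SSZ, Z)), SSSZ)
  →2  add(mul(SSZ, Z), SSSZ)
  →3  add(add(Z, mul(SZ, Z)), SSSZ)
  →4  add(mul(SZ, Z), SSSZ)
  →5  add(add(Z, mul(Z, Z)), SSSZ)
  →6  add(mul(Z, Z), SSSZ)
  →7  add(Z, SSSZ)
  →8  SSSZ

Answer: YES — reaches normal form SSSZ in 8 ≤ 9 steps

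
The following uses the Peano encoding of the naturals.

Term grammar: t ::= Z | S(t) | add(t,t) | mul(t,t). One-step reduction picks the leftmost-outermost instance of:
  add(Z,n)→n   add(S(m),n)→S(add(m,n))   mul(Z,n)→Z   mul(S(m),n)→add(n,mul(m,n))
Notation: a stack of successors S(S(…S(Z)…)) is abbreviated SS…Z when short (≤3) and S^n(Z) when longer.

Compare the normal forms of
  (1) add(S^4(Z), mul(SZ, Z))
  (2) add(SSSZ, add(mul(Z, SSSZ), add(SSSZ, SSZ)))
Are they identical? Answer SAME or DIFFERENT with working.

Answer: DIFFERENT — A ⇓ S^4(Z), B ⇓ S^8(Z)

Reduction:
Term A:
  start: add(S^4(Z), mul(SZ, Z))
  step 1: S(add(SSSZ, mul(SZ, Z)))
  step 2: S(S(add(SSZ, mul(SZ, Z))))
  step 3: S(S(S(add(SZ, mul(SZ, Z)))))
  step 4: S(S(S(S(add(Z, mul(SZ, Z))))))
  step 5: S(S(S(S(mul(SZ, Z)))))
  step 6: S(S(S(S(add(Z, mul(Z, Z))))))
  step 7: S(S(S(S(mul(Z, Z)))))
  step 8: S^4(Z)

Term B:
  start: add(SSSZ, add(mul(Z, SSSZ), add(SSSZ, SSZ)))
  step 1: S(add(SSZ, add(mul(Z, SSSZ), add(SSSZ, SSZ))))
  step 2: S(S(add(SZ, add(mul(Z, SSSZ), add(SSSZ, SSZ)))))
  step 3: S(S(S(add(Z, add(mul(Z, SSSZ), add(SSSZ, SSZ))))))
  step 4: S(S(S(add(mul(Z, SSSZ), add(SSSZ, SSZ)))))
  step 5: S(S(S(add(Z, add(SSSZ, SSZ)))))
  step 6: S(S(S(add(SSSZ, SSZ))))
  step 7: S(S(S(S(add(SSZ, SSZ)))))
  step 8: S(S(S(S(S(add(SZ, SSZ))))))
  step 9: S(S(S(S(S(S(add(Z, SSZ)))))))
  step 10: S^8(Z)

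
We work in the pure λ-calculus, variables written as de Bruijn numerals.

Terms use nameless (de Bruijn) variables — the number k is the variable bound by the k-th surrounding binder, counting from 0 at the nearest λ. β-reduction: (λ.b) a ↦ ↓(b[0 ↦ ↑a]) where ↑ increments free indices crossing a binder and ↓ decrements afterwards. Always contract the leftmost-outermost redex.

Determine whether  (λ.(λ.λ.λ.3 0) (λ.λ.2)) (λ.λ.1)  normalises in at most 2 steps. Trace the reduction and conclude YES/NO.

Answer: NO — after 2 steps the term is λ.λ.(λ.λ.1) 0, not yet normal

Reduction:
  start: (λ.(λ.λ.λ.3 0) (λ.λ.2)) (λ.λ.1)
  [1] (λ.λ.λ.(λ.λ.1) 0) (λ.λ.λ.λ.1)
  [2] λ.λ.(λ.λ.1) 0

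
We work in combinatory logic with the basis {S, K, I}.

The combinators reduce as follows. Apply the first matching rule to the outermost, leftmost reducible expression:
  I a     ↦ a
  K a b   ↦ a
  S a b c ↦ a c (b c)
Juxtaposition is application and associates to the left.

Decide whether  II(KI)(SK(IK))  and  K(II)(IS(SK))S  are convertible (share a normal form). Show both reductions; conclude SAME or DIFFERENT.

Answer: DIFFERENT — A ⇓ I, B ⇓ S

Reduction:
Term A:
  start: II(KI)(SK(IK))
  →1  I(KI)(SK(IK))
  →2  KI(SK(IK))
  →3  I

Term B:
  start: K(II)(IS(SK))S
  →1  IIS
  →2  IS
  →3  S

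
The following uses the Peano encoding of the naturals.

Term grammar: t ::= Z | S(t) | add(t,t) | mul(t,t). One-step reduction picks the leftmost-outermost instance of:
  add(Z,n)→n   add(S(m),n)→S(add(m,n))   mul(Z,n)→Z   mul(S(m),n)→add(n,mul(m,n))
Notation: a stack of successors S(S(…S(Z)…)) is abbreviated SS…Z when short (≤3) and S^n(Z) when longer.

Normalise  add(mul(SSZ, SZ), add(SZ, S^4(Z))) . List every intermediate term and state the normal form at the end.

  start: add(mul(SSZ, SZ), add(SZ, S^4(Z)))
  step 1: add(add(SZ, mul(SZ, SZ)), add(SZ, S^4(Z)))
  step 2: add(S(add(Z, mul(SZ, SZ))), add(SZ, S^4(Z)))
  step 3: S(add(add(Z, mul(SZ, SZ)), add(SZ, S^4(Z))))
  step 4: S(add(mul(SZ, SZ), add(SZ, S^4(Z))))
  step 5: S(add(add(SZ, mul(Z, SZ)), add(SZ, S^4(Z))))
  step 6: S(add(S(add(Z, mul(Z, SZ))), add(SZ, S^4(Z))))
  step 7: S(S(add(add(Z, mul(Z, SZ)), add(SZ, S^4(Z)))))
  step 8: S(S(add(mul(Z, SZ), add(SZ, S^4(Z)))))
  step 9: S(S(add(Z, add(SZ, S^4(Z)))))
  step 10: S(S(add(SZ, S^4(Z))))
  step 11: S(S(S(add(Z, S^4(Z)))))
  step 12: S^7(Z)

Answer: normal form = S^7(Z)  (in 12 steps)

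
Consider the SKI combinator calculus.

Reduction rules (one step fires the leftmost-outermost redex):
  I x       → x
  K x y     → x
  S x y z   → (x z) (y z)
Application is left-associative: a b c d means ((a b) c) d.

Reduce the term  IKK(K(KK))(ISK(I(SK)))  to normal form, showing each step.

  start: IKK(K(KK))(ISK(I(SK)))
  →1  KK(K(KK))(ISK(I(SK)))
  →2  K(ISK(I(SK)))
  →3  K(SK(I(SK)))
  →4  K(SK(SK))

Answer: normal form = K(SK(SK))  (in 4 steps)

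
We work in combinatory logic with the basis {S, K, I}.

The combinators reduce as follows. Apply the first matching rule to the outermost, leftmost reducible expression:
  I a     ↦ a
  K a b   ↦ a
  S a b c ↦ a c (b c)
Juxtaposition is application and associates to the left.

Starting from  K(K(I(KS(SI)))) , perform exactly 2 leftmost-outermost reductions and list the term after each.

  start: K(K(I(KS(SI))))
  step 1: K(K(KS(SI)))
  step 2: K(KS)

Answer: after 2 steps: K(KS)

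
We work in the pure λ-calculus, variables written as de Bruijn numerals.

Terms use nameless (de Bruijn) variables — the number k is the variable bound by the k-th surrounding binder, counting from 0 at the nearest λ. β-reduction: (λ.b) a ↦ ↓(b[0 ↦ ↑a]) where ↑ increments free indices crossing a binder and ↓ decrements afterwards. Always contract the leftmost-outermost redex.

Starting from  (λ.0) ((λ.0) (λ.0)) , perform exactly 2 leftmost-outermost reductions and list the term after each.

Answer: after 2 steps: λ.0

Derivation:
  start: (λ.0) ((λ.0) (λ.0))
  [1] (λ.0) (λ.0)
  [2] λ.0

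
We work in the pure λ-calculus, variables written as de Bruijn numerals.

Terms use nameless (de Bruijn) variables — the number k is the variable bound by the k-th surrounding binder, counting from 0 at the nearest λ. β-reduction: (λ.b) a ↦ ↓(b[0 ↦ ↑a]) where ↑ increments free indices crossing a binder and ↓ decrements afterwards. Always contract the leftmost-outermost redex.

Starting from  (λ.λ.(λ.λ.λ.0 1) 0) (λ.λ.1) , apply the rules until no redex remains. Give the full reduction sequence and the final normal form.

Answer: normal form = λ.λ.λ.0 1  (in 2 steps)

Reduction:
  start: (λ.λ.(λ.λ.λ.0 1) 0) (λ.λ.1)
  [1] λ.(λ.λ.λ.0 1) 0
  [2] λ.λ.λ.0 1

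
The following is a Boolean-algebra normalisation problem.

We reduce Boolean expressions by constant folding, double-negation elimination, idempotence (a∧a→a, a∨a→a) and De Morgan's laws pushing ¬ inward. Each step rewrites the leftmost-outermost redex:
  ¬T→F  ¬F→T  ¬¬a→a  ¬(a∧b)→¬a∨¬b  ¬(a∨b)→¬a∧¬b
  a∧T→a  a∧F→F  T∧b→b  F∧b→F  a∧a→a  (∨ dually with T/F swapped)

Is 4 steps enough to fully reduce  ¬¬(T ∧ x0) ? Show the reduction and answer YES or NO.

Answer: YES — reaches normal form x0 in 2 ≤ 4 steps

Derivation:
  start: ¬¬(T ∧ x0)
  [1] T ∧ x0
  [2] x0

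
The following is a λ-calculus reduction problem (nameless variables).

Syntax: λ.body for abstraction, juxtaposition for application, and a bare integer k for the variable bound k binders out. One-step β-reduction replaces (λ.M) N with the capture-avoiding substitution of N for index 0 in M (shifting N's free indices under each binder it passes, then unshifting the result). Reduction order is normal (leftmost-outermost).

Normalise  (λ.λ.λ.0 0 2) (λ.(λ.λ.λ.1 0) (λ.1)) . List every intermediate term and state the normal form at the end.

  start: (λ.λ.λ.0 0 2) (λ.(λ.λ.λ.1 0) (λ.1))
  step 1: λ.λ.0 0 (λ.(λ.λ.λ.1 0) (λ.1))
  step 2: λ.λ.0 0 (λ.λ.λ.1 0)

Answer: normal form = λ.λ.0 0 (λ.λ.λ.1 0)  (in 2 steps)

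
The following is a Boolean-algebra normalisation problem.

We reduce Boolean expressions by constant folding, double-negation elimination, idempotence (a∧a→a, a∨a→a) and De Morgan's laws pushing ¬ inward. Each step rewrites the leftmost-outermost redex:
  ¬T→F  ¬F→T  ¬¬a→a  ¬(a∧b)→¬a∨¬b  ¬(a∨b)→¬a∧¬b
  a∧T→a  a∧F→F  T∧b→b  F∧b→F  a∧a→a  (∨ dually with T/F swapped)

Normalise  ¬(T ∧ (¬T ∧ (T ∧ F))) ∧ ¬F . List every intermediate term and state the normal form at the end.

  start: ¬(T ∧ (¬T ∧ (T ∧ F))) ∧ ¬F
  step 1: (¬T ∨ ¬(¬T ∧ (T ∧ F))) ∧ ¬F
  step 2: (F ∨ ¬(¬T ∧ (T ∧ F))) ∧ ¬F
  step 3: ¬(¬T ∧ (T ∧ F)) ∧ ¬F
  step 4: (¬¬T ∨ ¬(T ∧ F)) ∧ ¬F
  step 5: (T ∨ ¬(T ∧ F)) ∧ ¬F
  step 6: T ∧ ¬F
  step 7: ¬F
  step 8: T

Answer: normal form = T  (in 8 steps)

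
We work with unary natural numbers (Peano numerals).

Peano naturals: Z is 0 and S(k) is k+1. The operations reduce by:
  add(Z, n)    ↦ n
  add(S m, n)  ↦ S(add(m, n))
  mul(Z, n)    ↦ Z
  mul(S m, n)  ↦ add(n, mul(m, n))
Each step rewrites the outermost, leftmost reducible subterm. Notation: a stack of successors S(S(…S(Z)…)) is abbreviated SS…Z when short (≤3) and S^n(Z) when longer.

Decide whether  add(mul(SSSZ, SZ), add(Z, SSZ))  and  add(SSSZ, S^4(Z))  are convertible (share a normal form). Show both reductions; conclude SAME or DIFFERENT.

Term A:
  start: add(mul(SSSZ, SZ), add(Z, SSZ))
  [1] add(add(SZ, mul(SSZ, SZ)), add(Z, SSZ))
  [2] add(S(add(Z, mul(SSZ, SZ))), add(Z, SSZ))
  [3] S(add(add(Z, mul(SSZ, SZ)), add(Z, SSZ)))
  [4] S(add(mul(SSZ, SZ), add(Z, SSZ)))
  [5] S(add(add(SZ, mul(SZ, SZ)), add(Z, SSZ)))
  [6] S(add(S(add(Z, mul(SZ, SZ))), add(Z, SSZ)))
  [7] S(S(add(add(Z, mul(SZ, SZ)), add(Z, SSZ))))
  [8] S(S(add(mul(SZ, SZ), add(Z, SSZ))))
  [9] S(S(add(add(SZ, mul(Z, SZ)), add(Z, SSZ))))
  [10] S(S(add(S(add(Z, mul(Z, SZ))), add(Z, SSZ))))
  [11] S(S(S(add(add(Z, mul(Z, SZ)), add(Z, SSZ)))))
  [12] S(S(S(add(mul(Z, SZ), add(Z, SSZ)))))
  [13] S(S(S(add(Z, add(Z, SSZ)))))
  [14] S(S(S(add(Z, SSZ))))
  [15] S^5(Z)

Term B:
  start: add(SSSZ, S^4(Z))
  [1] S(add(SSZ, S^4(Z)))
  [2] S(S(add(SZ, S^4(Z))))
  [3] S(S(S(add(Z, S^4(Z)))))
  [4] S^7(Z)

Answer: DIFFERENT — A ⇓ S^5(Z), B ⇓ S^7(Z)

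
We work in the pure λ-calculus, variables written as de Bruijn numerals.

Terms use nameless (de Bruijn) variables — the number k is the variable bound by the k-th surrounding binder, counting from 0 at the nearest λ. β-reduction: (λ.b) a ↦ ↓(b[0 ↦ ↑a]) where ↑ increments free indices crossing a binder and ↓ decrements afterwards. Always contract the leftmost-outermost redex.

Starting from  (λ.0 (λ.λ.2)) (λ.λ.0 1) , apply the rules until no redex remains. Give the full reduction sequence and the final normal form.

  start: (λ.0 (λ.λ.2)) (λ.λ.0 1)
  →1  (λ.λ.0 1) (λ.λ.λ.λ.0 1)
  →2  λ.0 (λ.λ.λ.λ.0 1)

Answer: normal form = λ.0 (λ.λ.λ.λ.0 1)  (in 2 steps)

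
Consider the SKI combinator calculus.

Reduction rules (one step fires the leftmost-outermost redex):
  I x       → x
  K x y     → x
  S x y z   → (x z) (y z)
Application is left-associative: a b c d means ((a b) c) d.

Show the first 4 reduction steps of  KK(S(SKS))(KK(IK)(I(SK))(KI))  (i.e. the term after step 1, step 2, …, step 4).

  start: KK(S(SKS))(KK(IK)(I(SK))(KI))
  step 1: K(KK(IK)(I(SK))(KI))
  step 2: K(K(I(SK))(KI))
  step 3: K(I(SK))
  step 4: K(SK)

Answer: after 4 steps: K(SK)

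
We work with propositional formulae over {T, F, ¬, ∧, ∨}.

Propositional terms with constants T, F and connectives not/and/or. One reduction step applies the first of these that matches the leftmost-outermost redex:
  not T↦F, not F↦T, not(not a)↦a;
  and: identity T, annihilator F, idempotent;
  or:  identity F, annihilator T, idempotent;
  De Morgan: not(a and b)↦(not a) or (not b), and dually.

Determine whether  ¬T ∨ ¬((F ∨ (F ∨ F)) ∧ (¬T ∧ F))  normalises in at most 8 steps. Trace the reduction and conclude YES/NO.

Answer: NO — after 8 steps the term is ¬F ∨ ¬(¬T ∧ F), not yet normal

Derivation:
  start: ¬T ∨ ¬((F ∨ (F ∨ F)) ∧ (¬T ∧ F))
  →1  F ∨ ¬((F ∨ (F ∨ F)) ∧ (¬T ∧ F))
  →2  ¬((F ∨ (F ∨ F)) ∧ (¬T ∧ F))
  →3  ¬(F ∨ (F ∨ F)) ∨ ¬(¬T ∧ F)
  →4  (¬F ∧ ¬(F ∨ F)) ∨ ¬(¬T ∧ F)
  →5  (T ∧ ¬(F ∨ F)) ∨ ¬(¬T ∧ F)
  →6  ¬(F ∨ F) ∨ ¬(¬T ∧ F)
  →7  (¬F ∧ ¬F) ∨ ¬(¬T ∧ F)
  →8  ¬F ∨ ¬(¬T ∧ F)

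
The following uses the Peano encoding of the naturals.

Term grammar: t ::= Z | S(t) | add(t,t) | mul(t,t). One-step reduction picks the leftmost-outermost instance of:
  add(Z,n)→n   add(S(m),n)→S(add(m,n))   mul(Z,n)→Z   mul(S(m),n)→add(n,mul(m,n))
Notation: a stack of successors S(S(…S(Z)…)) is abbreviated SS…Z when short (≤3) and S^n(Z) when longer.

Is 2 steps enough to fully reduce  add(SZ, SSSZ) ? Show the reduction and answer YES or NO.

  start: add(SZ, SSSZ)
  step 1: S(add(Z, SSSZ))
  step 2: S^4(Z)

Answer: YES — reaches normal form S^4(Z) in 2 ≤ 2 steps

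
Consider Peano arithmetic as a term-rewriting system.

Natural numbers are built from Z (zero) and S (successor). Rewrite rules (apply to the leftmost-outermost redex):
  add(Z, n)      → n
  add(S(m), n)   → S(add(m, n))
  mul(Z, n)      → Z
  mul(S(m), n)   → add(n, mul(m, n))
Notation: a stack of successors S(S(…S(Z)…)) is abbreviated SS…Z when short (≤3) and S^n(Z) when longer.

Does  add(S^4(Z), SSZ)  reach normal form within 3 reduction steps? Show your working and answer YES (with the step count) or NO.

  start: add(S^4(Z), SSZ)
  [1] S(add(SSSZ, SSZ))
  [2] S(S(add(SSZ, SSZ)))
  [3] S(S(S(add(SZ, SSZ))))

Answer: NO — after 3 steps the term is S(S(S(add(SZ, SSZ)))), not yet normal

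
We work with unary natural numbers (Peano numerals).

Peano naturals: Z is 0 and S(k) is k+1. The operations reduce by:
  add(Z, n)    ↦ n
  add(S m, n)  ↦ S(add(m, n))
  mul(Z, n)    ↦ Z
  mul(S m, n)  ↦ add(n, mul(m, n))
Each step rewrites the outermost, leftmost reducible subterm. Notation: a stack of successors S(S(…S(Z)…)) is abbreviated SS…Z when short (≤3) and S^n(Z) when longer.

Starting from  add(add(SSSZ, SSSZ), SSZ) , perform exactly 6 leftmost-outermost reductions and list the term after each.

  start: add(add(SSSZ, SSSZ), SSZ)
  [1] add(S(add(SSZ, SSSZ)), SSZ)
  [2] S(add(add(SSZ, SSSZ), SSZ))
  [3] S(add(S(add(SZ, SSSZ)), SSZ))
  [4] S(S(add(add(SZ, SSSZ), SSZ)))
  [5] S(S(add(S(add(Z, SSSZ)), SSZ)))
  [6] S(S(S(add(add(Z, SSSZ), SSZ))))

Answer: after 6 steps: S(S(S(add(add(Z, SSSZ), SSZ))))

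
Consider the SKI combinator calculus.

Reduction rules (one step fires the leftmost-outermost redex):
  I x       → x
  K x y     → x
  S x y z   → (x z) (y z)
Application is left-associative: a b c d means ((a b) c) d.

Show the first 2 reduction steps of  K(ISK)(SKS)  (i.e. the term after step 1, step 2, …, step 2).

  start: K(ISK)(SKS)
  →1  ISK
  →2  SK

Answer: after 2 steps: SK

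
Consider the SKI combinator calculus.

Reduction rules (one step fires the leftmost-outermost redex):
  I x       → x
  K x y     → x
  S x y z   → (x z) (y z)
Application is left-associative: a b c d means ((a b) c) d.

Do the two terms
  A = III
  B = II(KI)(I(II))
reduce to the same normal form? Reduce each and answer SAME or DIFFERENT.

Term A:
  start: III
  →1  II
  →2  I

Term B:
  start: II(KI)(I(II))
  →1  I(KI)(I(II))
  →2  KI(I(II))
  →3  I

Answer: SAME — A ⇓ I, B ⇓ I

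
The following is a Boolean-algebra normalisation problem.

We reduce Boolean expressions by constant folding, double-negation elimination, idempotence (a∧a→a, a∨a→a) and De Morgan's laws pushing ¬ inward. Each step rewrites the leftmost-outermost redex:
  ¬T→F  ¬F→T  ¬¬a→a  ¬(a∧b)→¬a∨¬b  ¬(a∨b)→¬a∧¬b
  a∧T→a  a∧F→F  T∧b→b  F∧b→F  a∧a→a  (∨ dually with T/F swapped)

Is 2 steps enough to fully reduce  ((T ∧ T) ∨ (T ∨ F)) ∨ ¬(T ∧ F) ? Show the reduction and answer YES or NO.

Answer: NO — after 2 steps the term is T ∨ ¬(T ∧ F), not yet normal

Working:
  start: ((T ∧ T) ∨ (T ∨ F)) ∨ ¬(T ∧ F)
  →1  (T ∨ (T ∨ F)) ∨ ¬(T ∧ F)
  →2  T ∨ ¬(T ∧ F)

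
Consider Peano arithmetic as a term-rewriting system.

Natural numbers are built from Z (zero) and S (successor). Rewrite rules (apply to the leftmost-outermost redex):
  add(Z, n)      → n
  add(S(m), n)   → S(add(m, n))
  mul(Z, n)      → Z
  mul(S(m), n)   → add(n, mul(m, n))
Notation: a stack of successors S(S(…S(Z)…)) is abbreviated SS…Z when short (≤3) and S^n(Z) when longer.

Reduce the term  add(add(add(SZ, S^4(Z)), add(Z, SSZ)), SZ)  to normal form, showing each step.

Answer: normal form = S^8(Z)  (in 17 steps)

Working:
  start: add(add(add(SZ, S^4(Z)), add(Z, SSZ)), SZ)
  step 1: add(add(S(add(Z, S^4(Z))), add(Z, SSZ)), SZ)
  step 2: add(S(add(add(Z, S^4(Z)), add(Z, SSZ))), SZ)
  step 3: S(add(add(add(Z, S^4(Z)), add(Z, SSZ)), SZ))
  step 4: S(add(add(S^4(Z), add(Z, SSZ)), SZ))
  step 5: S(add(S(add(SSSZ, add(Z, SSZ))), SZ))
  step 6: S(S(add(add(SSSZ, add(Z, SSZ)), SZ)))
  step 7: S(S(add(S(add(SSZ, add(Z, SSZ))), SZ)))
  step 8: S(S(S(add(add(SSZ, add(Z, SSZ)), SZ))))
  step 9: S(S(S(add(S(add(SZ, add(Z, SSZ))), SZ))))
  step 10: S(S(S(S(add(add(SZ, add(Z, SSZ)), SZ)))))
  step 11: S(S(S(S(add(S(add(Z, add(Z, SSZ))), SZ)))))
  step 12: S(S(S(S(S(add(add(Z, add(Z, SSZ)), SZ))))))
  step 13: S(S(S(S(S(add(add(Z, SSZ), SZ))))))
  step 14: S(S(S(S(S(add(SSZ, SZ))))))
  step 15: S(S(S(S(S(S(add(SZ, SZ)))))))
  step 16: S(S(S(S(S(S(S(add(Z, SZ))))))))
  step 17: S^8(Z)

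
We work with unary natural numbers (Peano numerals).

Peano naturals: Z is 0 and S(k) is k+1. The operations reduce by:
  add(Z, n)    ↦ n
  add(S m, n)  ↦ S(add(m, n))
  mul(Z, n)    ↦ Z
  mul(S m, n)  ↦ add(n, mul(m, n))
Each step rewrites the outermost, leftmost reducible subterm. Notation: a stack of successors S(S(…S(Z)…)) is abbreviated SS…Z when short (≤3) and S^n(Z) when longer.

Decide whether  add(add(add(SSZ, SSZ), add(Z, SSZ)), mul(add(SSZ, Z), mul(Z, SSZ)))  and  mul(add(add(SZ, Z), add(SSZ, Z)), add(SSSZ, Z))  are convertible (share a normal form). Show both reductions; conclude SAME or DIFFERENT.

Answer: DIFFERENT — A ⇓ S^6(Z), B ⇓ S^9(Z)

Working:
Term A:
  start: add(add(add(SSZ, SSZ), add(Z, SSZ)), mul(add(SSZ, Z), mul(Z, SSZ)))
  step 1: add(add(S(add(SZ, SSZ)), add(Z, SSZ)), mul(add(SSZ, Z), mul(Z, SSZ)))
  step 2: add(S(add(add(SZ, SSZ), add(Z, SSZ))), mul(add(SSZ, Z), mul(Z, SSZ)))
  step 3: S(add(add(add(SZ, SSZ), add(Z, SSZ)), mul(add(SSZ, Z), mul(Z, SSZ))))
  step 4: S(add(add(S(add(Z, SSZ)), add(Z, SSZ)), mul(add(SSZ, Z), mul(Z, SSZ))))
  step 5: S(add(S(add(add(Z, SSZ), add(Z, SSZ))), mul(add(SSZ, Z), mul(Z, SSZ))))
  step 6: S(S(add(add(add(Z, SSZ), add(Z, SSZ)), mul(add(SSZ, Z), mul(Z, SSZ)))))
  step 7: S(S(add(add(SSZ, add(Z, SSZ)), mul(add(SSZ, Z), mul(Z, SSZ)))))
  step 8: S(S(add(S(add(SZ, add(Z, SSZ))), mul(add(SSZ, Z), mul(Z, SSZ)))))
  step 9: S(S(S(add(add(SZ, add(Z, SSZ)), mul(add(SSZ, Z), mul(Z, SSZ))))))
  step 10: S(S(S(add(S(add(Z, add(Z, SSZ))), mul(add(SSZ, Z), mul(Z, SSZ))))))
  step 11: S(S(S(S(add(add(Z, add(Z, SSZ)), mul(add(SSZ, Z), mul(Z, SSZ)))))))
  step 12: S(S(S(S(add(add(Z, SSZ), mul(add(SSZ, Z), mul(Z, SSZ)))))))
  step 13: S(S(S(S(add(SSZ, mul(add(SSZ, Z), mul(Z, SSZ)))))))
  step 14: S(S(S(S(S(add(SZ, mul(add(SSZ, Z), mul(Z, SSZ))))))))
  step 15: S(S(S(S(S(S(add(Z, mul(add(SSZ, Z), mul(Z, SSZ)))))))))
  step 16: S(S(S(S(S(S(mul(add(SSZ, Z), mul(Z, SSZ))))))))
  step 17: S(S(S(S(S(S(mul(S(add(SZ, Z)), mul(Z, SSZ))))))))
  step 18: S(S(S(S(S(S(add(mul(Z, SSZ), mul(add(SZ, Z), mul(Z, SSZ)))))))))
  step 19: S(S(S(S(S(S(add(Z, mul(add(SZ, Z), mul(Z, SSZ)))))))))
  step 20: S(S(S(S(S(S(mul(add(SZ, Z), mul(Z, SSZ))))))))
  step 21: S(S(S(S(S(S(mul(S(add(Z, Z)), mul(Z, SSZ))))))))
  step 22: S(S(S(S(S(S(add(mul(Z, SSZ), mul(add(Z, Z), mul(Z, SSZ)))))))))
  step 23: S(S(S(S(S(S(add(Z, mul(add(Z, Z), mul(Z, SSZ)))))))))
  step 24: S(S(S(S(S(S(mul(add(Z, Z), mul(Z, SSZ))))))))
  step 25: S(S(S(S(S(S(mul(Z, mul(Z, SSZ))))))))
  step 26: S^6(Z)

Term B:
  start: mul(add(add(SZ, Z), add(SSZ, Z)), add(SSSZ, Z))
  step 1: mul(add(S(add(Z, Z)), add(SSZ, Z)), add(SSSZ, Z))
  step 2: mul(S(add(add(Z, Z), add(SSZ, Z))), add(SSSZ, Z))
  step 3: add(add(SSSZ, Z), mul(add(add(Z, Z), add(SSZ, Z)), add(SSSZ, Z)))
  step 4: add(S(add(SSZ, Z)), mul(add(add(Z, Z), add(SSZ, Z)), add(SSSZ, Z)))
  step 5: S(add(add(SSZ, Z), mul(add(add(Z, Z), add(SSZ, Z)), add(SSSZ, Z))))
  step 6: S(add(S(add(SZ, Z)), mul(add(add(Z, Z), add(SSZ, Z)), add(SSSZ, Z))))
  step 7: S(S(add(add(SZ, Z), mul(add(add(Z, Z), add(SSZ, Z)), add(SSSZ, Z)))))
  step 8: S(S(add(S(add(Z, Z)), mul(add(add(Z, Z), add(SSZ, Z)), add(SSSZ, Z)))))
  step 9: S(S(S(add(add(Z, Z), mul(add(add(Z, Z), add(SSZ, Z)), add(SSSZ, Z))))))
  step 10: S(S(S(add(Z, mul(add(add(Z, Z), add(SSZ, Z)), add(SSSZ, Z))))))
  step 11: S(S(S(mul(add(add(Z, Z), add(SSZ, Z)), add(SSSZ, Z)))))
  step 12: S(S(S(mul(add(Z, add(SSZ, Z)), add(SSSZ, Z)))))
  step 13: S(S(S(mul(add(SSZ, Z), add(SSSZ, Z)))))
  step 14: S(S(S(mul(S(add(SZ, Z)), add(SSSZ, Z)))))
  step 15: S(S(S(add(add(SSSZ, Z), mul(add(SZ, Z), add(SSSZ, Z))))))
  step 16: S(S(S(add(S(add(SSZ, Z)), mul(add(SZ, Z), add(SSSZ, Z))))))
  step 17: S(S(S(S(add(add(SSZ, Z), mul(add(SZ, Z), add(SSSZ, Z)))))))
  step 18: S(S(S(S(add(S(add(SZ, Z)), mul(add(SZ, Z), add(SSSZ, Z)))))))
  step 19: S(S(S(S(S(add(add(SZ, Z), mul(add(SZ, Z), add(SSSZ, Z))))))))
  step 20: S(S(S(S(S(add(S(add(Z, Z)), mul(add(SZ, Z), add(SSSZ, Z))))))))
  step 21: S(S(S(S(S(S(add(add(Z, Z), mul(add(SZ, Z), add(SSSZ, Z)))))))))
  step 22: S(S(S(S(S(S(add(Z, mul(add(SZ, Z), add(SSSZ, Z)))))))))
  step 23: S(S(S(S(S(S(mul(add(SZ, Z), add(SSSZ, Z))))))))
  step 24: S(S(S(S(S(S(mul(S(add(Z, Z)), add(SSSZ, Z))))))))
  step 25: S(S(S(S(S(S(add(add(SSSZ, Z), mul(add(Z, Z), add(SSSZ, Z)))))))))
  step 26: S(S(S(S(S(S(add(S(add(SSZ, Z)), mul(add(Z, Z), add(SSSZ, Z)))))))))
  step 27: S(S(S(S(S(S(S(add(add(SSZ, Z), mul(add(Z, Z), add(SSSZ, Z))))))))))
  step 28: S(S(S(S(S(S(S(add(S(add(SZ, Z)), mul(add(Z, Z), add(SSSZ, Z))))))))))
  step 29: S(S(S(S(S(S(S(S(add(add(SZ, Z), mul(add(Z, Z), add(SSSZ, Z)))))))))))
  step 30: S(S(S(S(S(S(S(S(add(S(add(Z, Z)), mul(add(Z, Z), add(SSSZ, Z)))))))))))
  step 31: S(S(S(S(S(S(S(S(S(add(add(Z, Z), mul(add(Z, Z), add(SSSZ, Z))))))))))))
  step 32: S(S(S(S(S(S(S(S(S(add(Z, mul(add(Z, Z), add(SSSZ, Z))))))))))))
  step 33: S(S(S(S(S(S(S(S(S(mul(add(Z, Z), add(SSSZ, Z)))))))))))
  step 34: S(S(S(S(S(S(S(S(S(mul(Z, add(SSSZ, Z)))))))))))
  step 35: S^9(Z)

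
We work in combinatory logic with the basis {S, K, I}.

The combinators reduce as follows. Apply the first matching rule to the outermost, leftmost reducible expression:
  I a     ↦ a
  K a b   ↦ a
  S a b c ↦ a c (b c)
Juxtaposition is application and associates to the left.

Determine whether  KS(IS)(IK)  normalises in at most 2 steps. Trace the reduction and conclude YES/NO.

Answer: YES — reaches normal form SK in 2 ≤ 2 steps

Working:
  start: KS(IS)(IK)
  step 1: S(IK)
  step 2: SK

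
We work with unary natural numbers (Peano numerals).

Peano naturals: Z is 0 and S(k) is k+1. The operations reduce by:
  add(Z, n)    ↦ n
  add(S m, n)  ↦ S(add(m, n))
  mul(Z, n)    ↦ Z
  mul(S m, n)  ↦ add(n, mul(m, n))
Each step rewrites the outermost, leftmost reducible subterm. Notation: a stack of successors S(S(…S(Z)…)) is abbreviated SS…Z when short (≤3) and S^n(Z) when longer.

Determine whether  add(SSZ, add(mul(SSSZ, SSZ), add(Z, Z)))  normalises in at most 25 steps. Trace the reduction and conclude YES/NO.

  start: add(SSZ, add(mul(SSSZ, SSZ), add(Z, Z)))
  →1  S(add(SZ, add(mul(SSSZ, SSZ), add(Z, Z))))
  →2  S(S(add(Z, add(mul(SSSZ, SSZ), add(Z, Z)))))
  →3  S(S(add(mul(SSSZ, SSZ), add(Z, Z))))
  →4  S(S(add(add(SSZ, mul(SSZ, SSZ)), add(Z, Z))))
  →5  S(S(add(S(add(SZ, mul(SSZ, SSZ))), add(Z, Z))))
  →6  S(S(S(add(add(SZ, mul(SSZ, SSZ)), add(Z, Z)))))
  →7  S(S(S(add(S(add(Z, mul(SSZ, SSZ))), add(Z, Z)))))
  →8  S(S(S(S(add(add(Z, mul(SSZ, SSZ)), add(Z, Z))))))
  →9  S(S(S(S(add(mul(SSZ, SSZ), add(Z, Z))))))
  →10  S(S(S(S(add(add(SSZ, mul(SZ, SSZ)), add(Z, Z))))))
  →11  S(S(S(S(add(S(add(SZ, mul(SZ, SSZ))), add(Z, Z))))))
  →12  S(S(S(S(S(add(add(SZ, mul(SZ, SSZ)), add(Z, Z)))))))
  →13  S(S(S(S(S(add(S(add(Z, mul(SZ, SSZ))), add(Z, Z)))))))
  →14  S(S(S(S(S(S(add(add(Z, mul(SZ, SSZ)), add(Z, Z))))))))
  →15  S(S(S(S(S(S(add(mul(SZ, SSZ), add(Z, Z))))))))
  →16  S(S(S(S(S(S(add(add(SSZ, mul(Z, SSZ)), add(Z, Z))))))))
  →17  S(S(S(S(S(S(add(S(add(SZ, mul(Z, SSZ))), add(Z, Z))))))))
  →18  S(S(S(S(S(S(S(add(add(SZ, mul(Z, SSZ)), add(Z, Z)))))))))
  →19  S(S(S(S(S(S(S(add(S(add(Z, mul(Z, SSZ))), add(Z, Z)))))))))
  →20  S(S(S(S(S(S(S(S(add(add(Z, mul(Z, SSZ)), add(Z, Z))))))))))
  →21  S(S(S(S(S(S(S(S(add(mul(Z, SSZ), add(Z, Z))))))))))
  →22  S(S(S(S(S(S(S(S(add(Z, add(Z, Z))))))))))
  →23  S(S(S(S(S(S(S(S(add(Z, Z)))))))))
  →24  S^8(Z)

Answer: YES — reaches normal form S^8(Z) in 24 ≤ 25 steps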